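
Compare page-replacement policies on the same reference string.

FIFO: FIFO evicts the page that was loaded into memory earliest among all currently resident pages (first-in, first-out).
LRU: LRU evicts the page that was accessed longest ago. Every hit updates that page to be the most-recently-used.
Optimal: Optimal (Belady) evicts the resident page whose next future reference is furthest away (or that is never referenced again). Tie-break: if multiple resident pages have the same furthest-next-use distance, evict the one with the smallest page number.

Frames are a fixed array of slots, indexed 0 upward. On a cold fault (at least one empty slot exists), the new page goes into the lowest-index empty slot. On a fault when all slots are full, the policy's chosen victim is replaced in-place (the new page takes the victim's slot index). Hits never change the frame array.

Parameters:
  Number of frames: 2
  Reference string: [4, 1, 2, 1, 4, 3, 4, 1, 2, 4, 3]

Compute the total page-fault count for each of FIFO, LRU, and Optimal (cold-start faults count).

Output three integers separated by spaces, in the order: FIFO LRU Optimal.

--- FIFO ---
  step 0: ref 4 -> FAULT, frames=[4,-] (faults so far: 1)
  step 1: ref 1 -> FAULT, frames=[4,1] (faults so far: 2)
  step 2: ref 2 -> FAULT, evict 4, frames=[2,1] (faults so far: 3)
  step 3: ref 1 -> HIT, frames=[2,1] (faults so far: 3)
  step 4: ref 4 -> FAULT, evict 1, frames=[2,4] (faults so far: 4)
  step 5: ref 3 -> FAULT, evict 2, frames=[3,4] (faults so far: 5)
  step 6: ref 4 -> HIT, frames=[3,4] (faults so far: 5)
  step 7: ref 1 -> FAULT, evict 4, frames=[3,1] (faults so far: 6)
  step 8: ref 2 -> FAULT, evict 3, frames=[2,1] (faults so far: 7)
  step 9: ref 4 -> FAULT, evict 1, frames=[2,4] (faults so far: 8)
  step 10: ref 3 -> FAULT, evict 2, frames=[3,4] (faults so far: 9)
  FIFO total faults: 9
--- LRU ---
  step 0: ref 4 -> FAULT, frames=[4,-] (faults so far: 1)
  step 1: ref 1 -> FAULT, frames=[4,1] (faults so far: 2)
  step 2: ref 2 -> FAULT, evict 4, frames=[2,1] (faults so far: 3)
  step 3: ref 1 -> HIT, frames=[2,1] (faults so far: 3)
  step 4: ref 4 -> FAULT, evict 2, frames=[4,1] (faults so far: 4)
  step 5: ref 3 -> FAULT, evict 1, frames=[4,3] (faults so far: 5)
  step 6: ref 4 -> HIT, frames=[4,3] (faults so far: 5)
  step 7: ref 1 -> FAULT, evict 3, frames=[4,1] (faults so far: 6)
  step 8: ref 2 -> FAULT, evict 4, frames=[2,1] (faults so far: 7)
  step 9: ref 4 -> FAULT, evict 1, frames=[2,4] (faults so far: 8)
  step 10: ref 3 -> FAULT, evict 2, frames=[3,4] (faults so far: 9)
  LRU total faults: 9
--- Optimal ---
  step 0: ref 4 -> FAULT, frames=[4,-] (faults so far: 1)
  step 1: ref 1 -> FAULT, frames=[4,1] (faults so far: 2)
  step 2: ref 2 -> FAULT, evict 4, frames=[2,1] (faults so far: 3)
  step 3: ref 1 -> HIT, frames=[2,1] (faults so far: 3)
  step 4: ref 4 -> FAULT, evict 2, frames=[4,1] (faults so far: 4)
  step 5: ref 3 -> FAULT, evict 1, frames=[4,3] (faults so far: 5)
  step 6: ref 4 -> HIT, frames=[4,3] (faults so far: 5)
  step 7: ref 1 -> FAULT, evict 3, frames=[4,1] (faults so far: 6)
  step 8: ref 2 -> FAULT, evict 1, frames=[4,2] (faults so far: 7)
  step 9: ref 4 -> HIT, frames=[4,2] (faults so far: 7)
  step 10: ref 3 -> FAULT, evict 2, frames=[4,3] (faults so far: 8)
  Optimal total faults: 8

Answer: 9 9 8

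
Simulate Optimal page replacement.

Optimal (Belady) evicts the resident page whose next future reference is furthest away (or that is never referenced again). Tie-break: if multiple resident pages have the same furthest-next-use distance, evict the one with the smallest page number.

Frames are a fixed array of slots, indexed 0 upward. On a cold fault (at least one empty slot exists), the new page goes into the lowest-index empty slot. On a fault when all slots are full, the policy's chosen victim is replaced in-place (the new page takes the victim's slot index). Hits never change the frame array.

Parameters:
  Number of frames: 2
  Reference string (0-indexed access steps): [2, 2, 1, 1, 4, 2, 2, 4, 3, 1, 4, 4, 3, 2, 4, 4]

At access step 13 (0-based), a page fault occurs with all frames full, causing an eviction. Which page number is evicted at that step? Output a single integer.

Answer: 3

Derivation:
Step 0: ref 2 -> FAULT, frames=[2,-]
Step 1: ref 2 -> HIT, frames=[2,-]
Step 2: ref 1 -> FAULT, frames=[2,1]
Step 3: ref 1 -> HIT, frames=[2,1]
Step 4: ref 4 -> FAULT, evict 1, frames=[2,4]
Step 5: ref 2 -> HIT, frames=[2,4]
Step 6: ref 2 -> HIT, frames=[2,4]
Step 7: ref 4 -> HIT, frames=[2,4]
Step 8: ref 3 -> FAULT, evict 2, frames=[3,4]
Step 9: ref 1 -> FAULT, evict 3, frames=[1,4]
Step 10: ref 4 -> HIT, frames=[1,4]
Step 11: ref 4 -> HIT, frames=[1,4]
Step 12: ref 3 -> FAULT, evict 1, frames=[3,4]
Step 13: ref 2 -> FAULT, evict 3, frames=[2,4]
At step 13: evicted page 3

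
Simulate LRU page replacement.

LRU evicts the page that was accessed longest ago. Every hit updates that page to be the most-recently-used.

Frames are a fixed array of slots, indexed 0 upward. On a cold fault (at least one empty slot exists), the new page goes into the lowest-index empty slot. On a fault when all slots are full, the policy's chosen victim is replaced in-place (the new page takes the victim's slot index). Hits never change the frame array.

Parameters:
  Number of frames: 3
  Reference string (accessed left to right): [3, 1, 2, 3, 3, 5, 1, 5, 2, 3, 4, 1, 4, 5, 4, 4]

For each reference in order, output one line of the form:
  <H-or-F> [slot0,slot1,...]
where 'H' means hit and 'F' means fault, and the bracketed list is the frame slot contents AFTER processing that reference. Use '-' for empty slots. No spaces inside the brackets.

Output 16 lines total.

F [3,-,-]
F [3,1,-]
F [3,1,2]
H [3,1,2]
H [3,1,2]
F [3,5,2]
F [3,5,1]
H [3,5,1]
F [2,5,1]
F [2,5,3]
F [2,4,3]
F [1,4,3]
H [1,4,3]
F [1,4,5]
H [1,4,5]
H [1,4,5]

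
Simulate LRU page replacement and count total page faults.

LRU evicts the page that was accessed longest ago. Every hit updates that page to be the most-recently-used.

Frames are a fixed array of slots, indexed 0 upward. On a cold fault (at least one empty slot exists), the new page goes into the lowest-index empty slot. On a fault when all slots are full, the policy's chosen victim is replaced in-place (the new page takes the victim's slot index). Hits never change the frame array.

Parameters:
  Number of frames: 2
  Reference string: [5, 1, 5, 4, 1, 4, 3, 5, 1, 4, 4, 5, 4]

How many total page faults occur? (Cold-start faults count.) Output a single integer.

Answer: 9

Derivation:
Step 0: ref 5 → FAULT, frames=[5,-]
Step 1: ref 1 → FAULT, frames=[5,1]
Step 2: ref 5 → HIT, frames=[5,1]
Step 3: ref 4 → FAULT (evict 1), frames=[5,4]
Step 4: ref 1 → FAULT (evict 5), frames=[1,4]
Step 5: ref 4 → HIT, frames=[1,4]
Step 6: ref 3 → FAULT (evict 1), frames=[3,4]
Step 7: ref 5 → FAULT (evict 4), frames=[3,5]
Step 8: ref 1 → FAULT (evict 3), frames=[1,5]
Step 9: ref 4 → FAULT (evict 5), frames=[1,4]
Step 10: ref 4 → HIT, frames=[1,4]
Step 11: ref 5 → FAULT (evict 1), frames=[5,4]
Step 12: ref 4 → HIT, frames=[5,4]
Total faults: 9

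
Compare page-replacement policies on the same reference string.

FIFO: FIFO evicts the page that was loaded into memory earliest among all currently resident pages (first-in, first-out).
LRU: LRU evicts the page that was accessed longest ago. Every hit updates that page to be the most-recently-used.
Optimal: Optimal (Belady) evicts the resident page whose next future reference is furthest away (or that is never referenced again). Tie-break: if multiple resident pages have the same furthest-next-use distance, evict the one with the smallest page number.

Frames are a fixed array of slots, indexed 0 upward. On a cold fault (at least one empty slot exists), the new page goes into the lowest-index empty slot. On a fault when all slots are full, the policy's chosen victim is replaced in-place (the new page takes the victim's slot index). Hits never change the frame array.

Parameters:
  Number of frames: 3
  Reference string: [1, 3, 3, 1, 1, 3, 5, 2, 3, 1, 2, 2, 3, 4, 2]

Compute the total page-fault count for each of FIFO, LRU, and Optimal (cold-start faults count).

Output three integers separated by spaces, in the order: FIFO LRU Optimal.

--- FIFO ---
  step 0: ref 1 -> FAULT, frames=[1,-,-] (faults so far: 1)
  step 1: ref 3 -> FAULT, frames=[1,3,-] (faults so far: 2)
  step 2: ref 3 -> HIT, frames=[1,3,-] (faults so far: 2)
  step 3: ref 1 -> HIT, frames=[1,3,-] (faults so far: 2)
  step 4: ref 1 -> HIT, frames=[1,3,-] (faults so far: 2)
  step 5: ref 3 -> HIT, frames=[1,3,-] (faults so far: 2)
  step 6: ref 5 -> FAULT, frames=[1,3,5] (faults so far: 3)
  step 7: ref 2 -> FAULT, evict 1, frames=[2,3,5] (faults so far: 4)
  step 8: ref 3 -> HIT, frames=[2,3,5] (faults so far: 4)
  step 9: ref 1 -> FAULT, evict 3, frames=[2,1,5] (faults so far: 5)
  step 10: ref 2 -> HIT, frames=[2,1,5] (faults so far: 5)
  step 11: ref 2 -> HIT, frames=[2,1,5] (faults so far: 5)
  step 12: ref 3 -> FAULT, evict 5, frames=[2,1,3] (faults so far: 6)
  step 13: ref 4 -> FAULT, evict 2, frames=[4,1,3] (faults so far: 7)
  step 14: ref 2 -> FAULT, evict 1, frames=[4,2,3] (faults so far: 8)
  FIFO total faults: 8
--- LRU ---
  step 0: ref 1 -> FAULT, frames=[1,-,-] (faults so far: 1)
  step 1: ref 3 -> FAULT, frames=[1,3,-] (faults so far: 2)
  step 2: ref 3 -> HIT, frames=[1,3,-] (faults so far: 2)
  step 3: ref 1 -> HIT, frames=[1,3,-] (faults so far: 2)
  step 4: ref 1 -> HIT, frames=[1,3,-] (faults so far: 2)
  step 5: ref 3 -> HIT, frames=[1,3,-] (faults so far: 2)
  step 6: ref 5 -> FAULT, frames=[1,3,5] (faults so far: 3)
  step 7: ref 2 -> FAULT, evict 1, frames=[2,3,5] (faults so far: 4)
  step 8: ref 3 -> HIT, frames=[2,3,5] (faults so far: 4)
  step 9: ref 1 -> FAULT, evict 5, frames=[2,3,1] (faults so far: 5)
  step 10: ref 2 -> HIT, frames=[2,3,1] (faults so far: 5)
  step 11: ref 2 -> HIT, frames=[2,3,1] (faults so far: 5)
  step 12: ref 3 -> HIT, frames=[2,3,1] (faults so far: 5)
  step 13: ref 4 -> FAULT, evict 1, frames=[2,3,4] (faults so far: 6)
  step 14: ref 2 -> HIT, frames=[2,3,4] (faults so far: 6)
  LRU total faults: 6
--- Optimal ---
  step 0: ref 1 -> FAULT, frames=[1,-,-] (faults so far: 1)
  step 1: ref 3 -> FAULT, frames=[1,3,-] (faults so far: 2)
  step 2: ref 3 -> HIT, frames=[1,3,-] (faults so far: 2)
  step 3: ref 1 -> HIT, frames=[1,3,-] (faults so far: 2)
  step 4: ref 1 -> HIT, frames=[1,3,-] (faults so far: 2)
  step 5: ref 3 -> HIT, frames=[1,3,-] (faults so far: 2)
  step 6: ref 5 -> FAULT, frames=[1,3,5] (faults so far: 3)
  step 7: ref 2 -> FAULT, evict 5, frames=[1,3,2] (faults so far: 4)
  step 8: ref 3 -> HIT, frames=[1,3,2] (faults so far: 4)
  step 9: ref 1 -> HIT, frames=[1,3,2] (faults so far: 4)
  step 10: ref 2 -> HIT, frames=[1,3,2] (faults so far: 4)
  step 11: ref 2 -> HIT, frames=[1,3,2] (faults so far: 4)
  step 12: ref 3 -> HIT, frames=[1,3,2] (faults so far: 4)
  step 13: ref 4 -> FAULT, evict 1, frames=[4,3,2] (faults so far: 5)
  step 14: ref 2 -> HIT, frames=[4,3,2] (faults so far: 5)
  Optimal total faults: 5

Answer: 8 6 5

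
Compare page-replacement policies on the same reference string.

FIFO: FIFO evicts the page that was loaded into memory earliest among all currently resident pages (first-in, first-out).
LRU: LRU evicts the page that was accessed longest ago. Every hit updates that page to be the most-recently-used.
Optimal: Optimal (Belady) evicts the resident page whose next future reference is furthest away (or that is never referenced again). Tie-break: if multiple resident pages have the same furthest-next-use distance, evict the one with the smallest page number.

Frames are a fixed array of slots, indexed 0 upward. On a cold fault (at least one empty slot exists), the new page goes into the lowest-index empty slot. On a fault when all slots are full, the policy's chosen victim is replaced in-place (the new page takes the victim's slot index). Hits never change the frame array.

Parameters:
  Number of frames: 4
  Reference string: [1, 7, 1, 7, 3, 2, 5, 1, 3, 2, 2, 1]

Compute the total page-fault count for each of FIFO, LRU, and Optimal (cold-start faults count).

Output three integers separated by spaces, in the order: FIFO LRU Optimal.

Answer: 6 6 5

Derivation:
--- FIFO ---
  step 0: ref 1 -> FAULT, frames=[1,-,-,-] (faults so far: 1)
  step 1: ref 7 -> FAULT, frames=[1,7,-,-] (faults so far: 2)
  step 2: ref 1 -> HIT, frames=[1,7,-,-] (faults so far: 2)
  step 3: ref 7 -> HIT, frames=[1,7,-,-] (faults so far: 2)
  step 4: ref 3 -> FAULT, frames=[1,7,3,-] (faults so far: 3)
  step 5: ref 2 -> FAULT, frames=[1,7,3,2] (faults so far: 4)
  step 6: ref 5 -> FAULT, evict 1, frames=[5,7,3,2] (faults so far: 5)
  step 7: ref 1 -> FAULT, evict 7, frames=[5,1,3,2] (faults so far: 6)
  step 8: ref 3 -> HIT, frames=[5,1,3,2] (faults so far: 6)
  step 9: ref 2 -> HIT, frames=[5,1,3,2] (faults so far: 6)
  step 10: ref 2 -> HIT, frames=[5,1,3,2] (faults so far: 6)
  step 11: ref 1 -> HIT, frames=[5,1,3,2] (faults so far: 6)
  FIFO total faults: 6
--- LRU ---
  step 0: ref 1 -> FAULT, frames=[1,-,-,-] (faults so far: 1)
  step 1: ref 7 -> FAULT, frames=[1,7,-,-] (faults so far: 2)
  step 2: ref 1 -> HIT, frames=[1,7,-,-] (faults so far: 2)
  step 3: ref 7 -> HIT, frames=[1,7,-,-] (faults so far: 2)
  step 4: ref 3 -> FAULT, frames=[1,7,3,-] (faults so far: 3)
  step 5: ref 2 -> FAULT, frames=[1,7,3,2] (faults so far: 4)
  step 6: ref 5 -> FAULT, evict 1, frames=[5,7,3,2] (faults so far: 5)
  step 7: ref 1 -> FAULT, evict 7, frames=[5,1,3,2] (faults so far: 6)
  step 8: ref 3 -> HIT, frames=[5,1,3,2] (faults so far: 6)
  step 9: ref 2 -> HIT, frames=[5,1,3,2] (faults so far: 6)
  step 10: ref 2 -> HIT, frames=[5,1,3,2] (faults so far: 6)
  step 11: ref 1 -> HIT, frames=[5,1,3,2] (faults so far: 6)
  LRU total faults: 6
--- Optimal ---
  step 0: ref 1 -> FAULT, frames=[1,-,-,-] (faults so far: 1)
  step 1: ref 7 -> FAULT, frames=[1,7,-,-] (faults so far: 2)
  step 2: ref 1 -> HIT, frames=[1,7,-,-] (faults so far: 2)
  step 3: ref 7 -> HIT, frames=[1,7,-,-] (faults so far: 2)
  step 4: ref 3 -> FAULT, frames=[1,7,3,-] (faults so far: 3)
  step 5: ref 2 -> FAULT, frames=[1,7,3,2] (faults so far: 4)
  step 6: ref 5 -> FAULT, evict 7, frames=[1,5,3,2] (faults so far: 5)
  step 7: ref 1 -> HIT, frames=[1,5,3,2] (faults so far: 5)
  step 8: ref 3 -> HIT, frames=[1,5,3,2] (faults so far: 5)
  step 9: ref 2 -> HIT, frames=[1,5,3,2] (faults so far: 5)
  step 10: ref 2 -> HIT, frames=[1,5,3,2] (faults so far: 5)
  step 11: ref 1 -> HIT, frames=[1,5,3,2] (faults so far: 5)
  Optimal total faults: 5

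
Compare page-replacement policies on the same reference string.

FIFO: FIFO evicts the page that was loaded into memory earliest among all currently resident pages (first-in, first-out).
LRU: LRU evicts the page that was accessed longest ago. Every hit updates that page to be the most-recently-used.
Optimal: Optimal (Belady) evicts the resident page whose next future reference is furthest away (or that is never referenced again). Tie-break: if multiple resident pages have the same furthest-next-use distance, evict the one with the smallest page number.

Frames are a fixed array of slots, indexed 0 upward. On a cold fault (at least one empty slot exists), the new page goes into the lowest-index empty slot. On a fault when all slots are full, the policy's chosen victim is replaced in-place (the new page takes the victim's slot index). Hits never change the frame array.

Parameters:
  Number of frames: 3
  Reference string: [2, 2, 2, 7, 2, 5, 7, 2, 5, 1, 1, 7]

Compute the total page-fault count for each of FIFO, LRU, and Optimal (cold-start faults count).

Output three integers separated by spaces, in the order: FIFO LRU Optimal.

Answer: 4 5 4

Derivation:
--- FIFO ---
  step 0: ref 2 -> FAULT, frames=[2,-,-] (faults so far: 1)
  step 1: ref 2 -> HIT, frames=[2,-,-] (faults so far: 1)
  step 2: ref 2 -> HIT, frames=[2,-,-] (faults so far: 1)
  step 3: ref 7 -> FAULT, frames=[2,7,-] (faults so far: 2)
  step 4: ref 2 -> HIT, frames=[2,7,-] (faults so far: 2)
  step 5: ref 5 -> FAULT, frames=[2,7,5] (faults so far: 3)
  step 6: ref 7 -> HIT, frames=[2,7,5] (faults so far: 3)
  step 7: ref 2 -> HIT, frames=[2,7,5] (faults so far: 3)
  step 8: ref 5 -> HIT, frames=[2,7,5] (faults so far: 3)
  step 9: ref 1 -> FAULT, evict 2, frames=[1,7,5] (faults so far: 4)
  step 10: ref 1 -> HIT, frames=[1,7,5] (faults so far: 4)
  step 11: ref 7 -> HIT, frames=[1,7,5] (faults so far: 4)
  FIFO total faults: 4
--- LRU ---
  step 0: ref 2 -> FAULT, frames=[2,-,-] (faults so far: 1)
  step 1: ref 2 -> HIT, frames=[2,-,-] (faults so far: 1)
  step 2: ref 2 -> HIT, frames=[2,-,-] (faults so far: 1)
  step 3: ref 7 -> FAULT, frames=[2,7,-] (faults so far: 2)
  step 4: ref 2 -> HIT, frames=[2,7,-] (faults so far: 2)
  step 5: ref 5 -> FAULT, frames=[2,7,5] (faults so far: 3)
  step 6: ref 7 -> HIT, frames=[2,7,5] (faults so far: 3)
  step 7: ref 2 -> HIT, frames=[2,7,5] (faults so far: 3)
  step 8: ref 5 -> HIT, frames=[2,7,5] (faults so far: 3)
  step 9: ref 1 -> FAULT, evict 7, frames=[2,1,5] (faults so far: 4)
  step 10: ref 1 -> HIT, frames=[2,1,5] (faults so far: 4)
  step 11: ref 7 -> FAULT, evict 2, frames=[7,1,5] (faults so far: 5)
  LRU total faults: 5
--- Optimal ---
  step 0: ref 2 -> FAULT, frames=[2,-,-] (faults so far: 1)
  step 1: ref 2 -> HIT, frames=[2,-,-] (faults so far: 1)
  step 2: ref 2 -> HIT, frames=[2,-,-] (faults so far: 1)
  step 3: ref 7 -> FAULT, frames=[2,7,-] (faults so far: 2)
  step 4: ref 2 -> HIT, frames=[2,7,-] (faults so far: 2)
  step 5: ref 5 -> FAULT, frames=[2,7,5] (faults so far: 3)
  step 6: ref 7 -> HIT, frames=[2,7,5] (faults so far: 3)
  step 7: ref 2 -> HIT, frames=[2,7,5] (faults so far: 3)
  step 8: ref 5 -> HIT, frames=[2,7,5] (faults so far: 3)
  step 9: ref 1 -> FAULT, evict 2, frames=[1,7,5] (faults so far: 4)
  step 10: ref 1 -> HIT, frames=[1,7,5] (faults so far: 4)
  step 11: ref 7 -> HIT, frames=[1,7,5] (faults so far: 4)
  Optimal total faults: 4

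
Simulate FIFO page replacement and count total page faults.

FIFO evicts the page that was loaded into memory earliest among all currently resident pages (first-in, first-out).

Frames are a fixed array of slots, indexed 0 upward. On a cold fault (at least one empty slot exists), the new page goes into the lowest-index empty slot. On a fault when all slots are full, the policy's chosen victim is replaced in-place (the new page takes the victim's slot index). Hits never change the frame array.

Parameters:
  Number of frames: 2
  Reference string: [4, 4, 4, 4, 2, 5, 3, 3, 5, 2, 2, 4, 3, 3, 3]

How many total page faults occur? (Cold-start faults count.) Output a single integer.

Step 0: ref 4 → FAULT, frames=[4,-]
Step 1: ref 4 → HIT, frames=[4,-]
Step 2: ref 4 → HIT, frames=[4,-]
Step 3: ref 4 → HIT, frames=[4,-]
Step 4: ref 2 → FAULT, frames=[4,2]
Step 5: ref 5 → FAULT (evict 4), frames=[5,2]
Step 6: ref 3 → FAULT (evict 2), frames=[5,3]
Step 7: ref 3 → HIT, frames=[5,3]
Step 8: ref 5 → HIT, frames=[5,3]
Step 9: ref 2 → FAULT (evict 5), frames=[2,3]
Step 10: ref 2 → HIT, frames=[2,3]
Step 11: ref 4 → FAULT (evict 3), frames=[2,4]
Step 12: ref 3 → FAULT (evict 2), frames=[3,4]
Step 13: ref 3 → HIT, frames=[3,4]
Step 14: ref 3 → HIT, frames=[3,4]
Total faults: 7

Answer: 7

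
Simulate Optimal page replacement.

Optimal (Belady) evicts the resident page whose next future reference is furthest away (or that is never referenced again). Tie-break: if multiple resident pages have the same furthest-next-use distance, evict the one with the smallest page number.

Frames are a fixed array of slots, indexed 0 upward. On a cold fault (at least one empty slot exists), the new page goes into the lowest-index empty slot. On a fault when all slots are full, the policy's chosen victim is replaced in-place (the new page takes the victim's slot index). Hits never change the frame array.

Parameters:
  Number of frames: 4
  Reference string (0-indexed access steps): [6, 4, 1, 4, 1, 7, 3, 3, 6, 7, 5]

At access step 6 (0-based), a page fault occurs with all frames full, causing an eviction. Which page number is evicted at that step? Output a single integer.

Step 0: ref 6 -> FAULT, frames=[6,-,-,-]
Step 1: ref 4 -> FAULT, frames=[6,4,-,-]
Step 2: ref 1 -> FAULT, frames=[6,4,1,-]
Step 3: ref 4 -> HIT, frames=[6,4,1,-]
Step 4: ref 1 -> HIT, frames=[6,4,1,-]
Step 5: ref 7 -> FAULT, frames=[6,4,1,7]
Step 6: ref 3 -> FAULT, evict 1, frames=[6,4,3,7]
At step 6: evicted page 1

Answer: 1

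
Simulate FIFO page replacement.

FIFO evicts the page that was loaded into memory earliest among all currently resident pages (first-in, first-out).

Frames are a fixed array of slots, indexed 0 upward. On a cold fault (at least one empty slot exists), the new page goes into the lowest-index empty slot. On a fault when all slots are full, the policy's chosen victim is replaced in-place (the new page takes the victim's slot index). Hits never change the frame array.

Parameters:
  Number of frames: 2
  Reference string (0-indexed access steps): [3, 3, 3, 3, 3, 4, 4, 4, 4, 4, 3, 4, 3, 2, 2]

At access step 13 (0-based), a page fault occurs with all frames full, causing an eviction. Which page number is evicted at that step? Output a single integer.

Answer: 3

Derivation:
Step 0: ref 3 -> FAULT, frames=[3,-]
Step 1: ref 3 -> HIT, frames=[3,-]
Step 2: ref 3 -> HIT, frames=[3,-]
Step 3: ref 3 -> HIT, frames=[3,-]
Step 4: ref 3 -> HIT, frames=[3,-]
Step 5: ref 4 -> FAULT, frames=[3,4]
Step 6: ref 4 -> HIT, frames=[3,4]
Step 7: ref 4 -> HIT, frames=[3,4]
Step 8: ref 4 -> HIT, frames=[3,4]
Step 9: ref 4 -> HIT, frames=[3,4]
Step 10: ref 3 -> HIT, frames=[3,4]
Step 11: ref 4 -> HIT, frames=[3,4]
Step 12: ref 3 -> HIT, frames=[3,4]
Step 13: ref 2 -> FAULT, evict 3, frames=[2,4]
At step 13: evicted page 3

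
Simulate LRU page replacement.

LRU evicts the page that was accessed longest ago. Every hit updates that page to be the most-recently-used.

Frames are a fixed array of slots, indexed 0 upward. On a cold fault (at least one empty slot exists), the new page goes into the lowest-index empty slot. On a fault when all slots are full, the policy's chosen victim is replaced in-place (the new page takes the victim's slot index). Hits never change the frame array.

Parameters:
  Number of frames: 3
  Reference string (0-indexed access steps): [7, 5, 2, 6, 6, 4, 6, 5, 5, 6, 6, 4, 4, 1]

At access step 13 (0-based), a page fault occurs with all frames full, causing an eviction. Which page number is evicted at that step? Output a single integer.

Step 0: ref 7 -> FAULT, frames=[7,-,-]
Step 1: ref 5 -> FAULT, frames=[7,5,-]
Step 2: ref 2 -> FAULT, frames=[7,5,2]
Step 3: ref 6 -> FAULT, evict 7, frames=[6,5,2]
Step 4: ref 6 -> HIT, frames=[6,5,2]
Step 5: ref 4 -> FAULT, evict 5, frames=[6,4,2]
Step 6: ref 6 -> HIT, frames=[6,4,2]
Step 7: ref 5 -> FAULT, evict 2, frames=[6,4,5]
Step 8: ref 5 -> HIT, frames=[6,4,5]
Step 9: ref 6 -> HIT, frames=[6,4,5]
Step 10: ref 6 -> HIT, frames=[6,4,5]
Step 11: ref 4 -> HIT, frames=[6,4,5]
Step 12: ref 4 -> HIT, frames=[6,4,5]
Step 13: ref 1 -> FAULT, evict 5, frames=[6,4,1]
At step 13: evicted page 5

Answer: 5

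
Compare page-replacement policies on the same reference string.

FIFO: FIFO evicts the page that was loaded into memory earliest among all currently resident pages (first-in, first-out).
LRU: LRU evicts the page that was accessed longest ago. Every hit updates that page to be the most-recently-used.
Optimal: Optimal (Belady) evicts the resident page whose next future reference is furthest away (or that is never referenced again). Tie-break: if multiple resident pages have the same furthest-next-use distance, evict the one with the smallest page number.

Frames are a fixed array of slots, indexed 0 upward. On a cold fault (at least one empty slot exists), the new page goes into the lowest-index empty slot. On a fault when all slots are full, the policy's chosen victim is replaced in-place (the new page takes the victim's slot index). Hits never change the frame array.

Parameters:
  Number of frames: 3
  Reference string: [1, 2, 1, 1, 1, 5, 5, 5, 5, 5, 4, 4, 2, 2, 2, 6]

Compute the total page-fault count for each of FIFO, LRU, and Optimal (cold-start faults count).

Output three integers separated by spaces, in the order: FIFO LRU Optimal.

--- FIFO ---
  step 0: ref 1 -> FAULT, frames=[1,-,-] (faults so far: 1)
  step 1: ref 2 -> FAULT, frames=[1,2,-] (faults so far: 2)
  step 2: ref 1 -> HIT, frames=[1,2,-] (faults so far: 2)
  step 3: ref 1 -> HIT, frames=[1,2,-] (faults so far: 2)
  step 4: ref 1 -> HIT, frames=[1,2,-] (faults so far: 2)
  step 5: ref 5 -> FAULT, frames=[1,2,5] (faults so far: 3)
  step 6: ref 5 -> HIT, frames=[1,2,5] (faults so far: 3)
  step 7: ref 5 -> HIT, frames=[1,2,5] (faults so far: 3)
  step 8: ref 5 -> HIT, frames=[1,2,5] (faults so far: 3)
  step 9: ref 5 -> HIT, frames=[1,2,5] (faults so far: 3)
  step 10: ref 4 -> FAULT, evict 1, frames=[4,2,5] (faults so far: 4)
  step 11: ref 4 -> HIT, frames=[4,2,5] (faults so far: 4)
  step 12: ref 2 -> HIT, frames=[4,2,5] (faults so far: 4)
  step 13: ref 2 -> HIT, frames=[4,2,5] (faults so far: 4)
  step 14: ref 2 -> HIT, frames=[4,2,5] (faults so far: 4)
  step 15: ref 6 -> FAULT, evict 2, frames=[4,6,5] (faults so far: 5)
  FIFO total faults: 5
--- LRU ---
  step 0: ref 1 -> FAULT, frames=[1,-,-] (faults so far: 1)
  step 1: ref 2 -> FAULT, frames=[1,2,-] (faults so far: 2)
  step 2: ref 1 -> HIT, frames=[1,2,-] (faults so far: 2)
  step 3: ref 1 -> HIT, frames=[1,2,-] (faults so far: 2)
  step 4: ref 1 -> HIT, frames=[1,2,-] (faults so far: 2)
  step 5: ref 5 -> FAULT, frames=[1,2,5] (faults so far: 3)
  step 6: ref 5 -> HIT, frames=[1,2,5] (faults so far: 3)
  step 7: ref 5 -> HIT, frames=[1,2,5] (faults so far: 3)
  step 8: ref 5 -> HIT, frames=[1,2,5] (faults so far: 3)
  step 9: ref 5 -> HIT, frames=[1,2,5] (faults so far: 3)
  step 10: ref 4 -> FAULT, evict 2, frames=[1,4,5] (faults so far: 4)
  step 11: ref 4 -> HIT, frames=[1,4,5] (faults so far: 4)
  step 12: ref 2 -> FAULT, evict 1, frames=[2,4,5] (faults so far: 5)
  step 13: ref 2 -> HIT, frames=[2,4,5] (faults so far: 5)
  step 14: ref 2 -> HIT, frames=[2,4,5] (faults so far: 5)
  step 15: ref 6 -> FAULT, evict 5, frames=[2,4,6] (faults so far: 6)
  LRU total faults: 6
--- Optimal ---
  step 0: ref 1 -> FAULT, frames=[1,-,-] (faults so far: 1)
  step 1: ref 2 -> FAULT, frames=[1,2,-] (faults so far: 2)
  step 2: ref 1 -> HIT, frames=[1,2,-] (faults so far: 2)
  step 3: ref 1 -> HIT, frames=[1,2,-] (faults so far: 2)
  step 4: ref 1 -> HIT, frames=[1,2,-] (faults so far: 2)
  step 5: ref 5 -> FAULT, frames=[1,2,5] (faults so far: 3)
  step 6: ref 5 -> HIT, frames=[1,2,5] (faults so far: 3)
  step 7: ref 5 -> HIT, frames=[1,2,5] (faults so far: 3)
  step 8: ref 5 -> HIT, frames=[1,2,5] (faults so far: 3)
  step 9: ref 5 -> HIT, frames=[1,2,5] (faults so far: 3)
  step 10: ref 4 -> FAULT, evict 1, frames=[4,2,5] (faults so far: 4)
  step 11: ref 4 -> HIT, frames=[4,2,5] (faults so far: 4)
  step 12: ref 2 -> HIT, frames=[4,2,5] (faults so far: 4)
  step 13: ref 2 -> HIT, frames=[4,2,5] (faults so far: 4)
  step 14: ref 2 -> HIT, frames=[4,2,5] (faults so far: 4)
  step 15: ref 6 -> FAULT, evict 2, frames=[4,6,5] (faults so far: 5)
  Optimal total faults: 5

Answer: 5 6 5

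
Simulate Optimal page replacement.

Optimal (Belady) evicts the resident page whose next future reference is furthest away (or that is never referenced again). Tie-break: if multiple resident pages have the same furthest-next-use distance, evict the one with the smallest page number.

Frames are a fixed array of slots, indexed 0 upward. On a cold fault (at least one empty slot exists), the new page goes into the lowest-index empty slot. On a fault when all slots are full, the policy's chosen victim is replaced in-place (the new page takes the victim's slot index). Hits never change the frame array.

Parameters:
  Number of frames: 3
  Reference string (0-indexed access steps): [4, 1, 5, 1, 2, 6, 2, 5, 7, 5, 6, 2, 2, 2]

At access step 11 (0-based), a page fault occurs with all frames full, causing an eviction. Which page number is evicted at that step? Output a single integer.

Step 0: ref 4 -> FAULT, frames=[4,-,-]
Step 1: ref 1 -> FAULT, frames=[4,1,-]
Step 2: ref 5 -> FAULT, frames=[4,1,5]
Step 3: ref 1 -> HIT, frames=[4,1,5]
Step 4: ref 2 -> FAULT, evict 1, frames=[4,2,5]
Step 5: ref 6 -> FAULT, evict 4, frames=[6,2,5]
Step 6: ref 2 -> HIT, frames=[6,2,5]
Step 7: ref 5 -> HIT, frames=[6,2,5]
Step 8: ref 7 -> FAULT, evict 2, frames=[6,7,5]
Step 9: ref 5 -> HIT, frames=[6,7,5]
Step 10: ref 6 -> HIT, frames=[6,7,5]
Step 11: ref 2 -> FAULT, evict 5, frames=[6,7,2]
At step 11: evicted page 5

Answer: 5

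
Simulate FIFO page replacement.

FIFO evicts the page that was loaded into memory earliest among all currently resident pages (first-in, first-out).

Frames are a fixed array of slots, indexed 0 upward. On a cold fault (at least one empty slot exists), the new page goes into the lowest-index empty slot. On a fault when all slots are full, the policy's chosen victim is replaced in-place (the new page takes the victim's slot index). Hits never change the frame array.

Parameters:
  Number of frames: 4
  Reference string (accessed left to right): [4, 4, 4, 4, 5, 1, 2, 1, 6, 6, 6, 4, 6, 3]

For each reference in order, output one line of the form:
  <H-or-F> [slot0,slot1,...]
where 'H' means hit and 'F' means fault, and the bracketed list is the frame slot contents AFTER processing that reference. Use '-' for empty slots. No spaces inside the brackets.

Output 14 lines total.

F [4,-,-,-]
H [4,-,-,-]
H [4,-,-,-]
H [4,-,-,-]
F [4,5,-,-]
F [4,5,1,-]
F [4,5,1,2]
H [4,5,1,2]
F [6,5,1,2]
H [6,5,1,2]
H [6,5,1,2]
F [6,4,1,2]
H [6,4,1,2]
F [6,4,3,2]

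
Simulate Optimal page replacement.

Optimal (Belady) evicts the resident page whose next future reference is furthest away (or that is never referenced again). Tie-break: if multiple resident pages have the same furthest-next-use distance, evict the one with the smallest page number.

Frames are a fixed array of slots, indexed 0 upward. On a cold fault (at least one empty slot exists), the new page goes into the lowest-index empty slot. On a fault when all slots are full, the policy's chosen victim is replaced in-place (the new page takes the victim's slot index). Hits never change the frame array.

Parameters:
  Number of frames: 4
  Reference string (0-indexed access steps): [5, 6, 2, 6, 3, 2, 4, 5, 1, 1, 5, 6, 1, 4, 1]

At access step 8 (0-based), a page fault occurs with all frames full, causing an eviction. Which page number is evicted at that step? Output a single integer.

Answer: 3

Derivation:
Step 0: ref 5 -> FAULT, frames=[5,-,-,-]
Step 1: ref 6 -> FAULT, frames=[5,6,-,-]
Step 2: ref 2 -> FAULT, frames=[5,6,2,-]
Step 3: ref 6 -> HIT, frames=[5,6,2,-]
Step 4: ref 3 -> FAULT, frames=[5,6,2,3]
Step 5: ref 2 -> HIT, frames=[5,6,2,3]
Step 6: ref 4 -> FAULT, evict 2, frames=[5,6,4,3]
Step 7: ref 5 -> HIT, frames=[5,6,4,3]
Step 8: ref 1 -> FAULT, evict 3, frames=[5,6,4,1]
At step 8: evicted page 3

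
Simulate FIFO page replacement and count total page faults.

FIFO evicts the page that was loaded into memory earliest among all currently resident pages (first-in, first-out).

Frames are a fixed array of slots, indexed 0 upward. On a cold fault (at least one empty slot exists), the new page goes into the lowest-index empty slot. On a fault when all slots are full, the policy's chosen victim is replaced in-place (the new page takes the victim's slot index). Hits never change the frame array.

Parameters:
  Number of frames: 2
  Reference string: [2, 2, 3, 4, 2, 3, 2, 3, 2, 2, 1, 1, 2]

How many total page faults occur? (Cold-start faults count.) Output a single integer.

Step 0: ref 2 → FAULT, frames=[2,-]
Step 1: ref 2 → HIT, frames=[2,-]
Step 2: ref 3 → FAULT, frames=[2,3]
Step 3: ref 4 → FAULT (evict 2), frames=[4,3]
Step 4: ref 2 → FAULT (evict 3), frames=[4,2]
Step 5: ref 3 → FAULT (evict 4), frames=[3,2]
Step 6: ref 2 → HIT, frames=[3,2]
Step 7: ref 3 → HIT, frames=[3,2]
Step 8: ref 2 → HIT, frames=[3,2]
Step 9: ref 2 → HIT, frames=[3,2]
Step 10: ref 1 → FAULT (evict 2), frames=[3,1]
Step 11: ref 1 → HIT, frames=[3,1]
Step 12: ref 2 → FAULT (evict 3), frames=[2,1]
Total faults: 7

Answer: 7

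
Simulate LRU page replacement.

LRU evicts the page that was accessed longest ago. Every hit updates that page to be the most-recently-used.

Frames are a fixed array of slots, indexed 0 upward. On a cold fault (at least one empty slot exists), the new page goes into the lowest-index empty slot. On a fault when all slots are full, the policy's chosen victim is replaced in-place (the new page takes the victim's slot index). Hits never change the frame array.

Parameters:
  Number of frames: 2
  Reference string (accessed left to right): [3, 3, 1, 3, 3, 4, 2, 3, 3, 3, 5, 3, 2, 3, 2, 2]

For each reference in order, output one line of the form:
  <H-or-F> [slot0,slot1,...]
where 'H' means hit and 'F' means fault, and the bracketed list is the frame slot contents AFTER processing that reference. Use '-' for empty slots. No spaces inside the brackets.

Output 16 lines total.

F [3,-]
H [3,-]
F [3,1]
H [3,1]
H [3,1]
F [3,4]
F [2,4]
F [2,3]
H [2,3]
H [2,3]
F [5,3]
H [5,3]
F [2,3]
H [2,3]
H [2,3]
H [2,3]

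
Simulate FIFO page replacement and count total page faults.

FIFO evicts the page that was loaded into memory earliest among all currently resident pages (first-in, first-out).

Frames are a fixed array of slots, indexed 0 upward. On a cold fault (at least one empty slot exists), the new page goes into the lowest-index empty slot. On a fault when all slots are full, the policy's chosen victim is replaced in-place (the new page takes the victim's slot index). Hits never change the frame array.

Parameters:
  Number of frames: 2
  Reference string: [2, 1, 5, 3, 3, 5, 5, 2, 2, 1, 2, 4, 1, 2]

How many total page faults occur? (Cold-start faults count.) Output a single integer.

Answer: 8

Derivation:
Step 0: ref 2 → FAULT, frames=[2,-]
Step 1: ref 1 → FAULT, frames=[2,1]
Step 2: ref 5 → FAULT (evict 2), frames=[5,1]
Step 3: ref 3 → FAULT (evict 1), frames=[5,3]
Step 4: ref 3 → HIT, frames=[5,3]
Step 5: ref 5 → HIT, frames=[5,3]
Step 6: ref 5 → HIT, frames=[5,3]
Step 7: ref 2 → FAULT (evict 5), frames=[2,3]
Step 8: ref 2 → HIT, frames=[2,3]
Step 9: ref 1 → FAULT (evict 3), frames=[2,1]
Step 10: ref 2 → HIT, frames=[2,1]
Step 11: ref 4 → FAULT (evict 2), frames=[4,1]
Step 12: ref 1 → HIT, frames=[4,1]
Step 13: ref 2 → FAULT (evict 1), frames=[4,2]
Total faults: 8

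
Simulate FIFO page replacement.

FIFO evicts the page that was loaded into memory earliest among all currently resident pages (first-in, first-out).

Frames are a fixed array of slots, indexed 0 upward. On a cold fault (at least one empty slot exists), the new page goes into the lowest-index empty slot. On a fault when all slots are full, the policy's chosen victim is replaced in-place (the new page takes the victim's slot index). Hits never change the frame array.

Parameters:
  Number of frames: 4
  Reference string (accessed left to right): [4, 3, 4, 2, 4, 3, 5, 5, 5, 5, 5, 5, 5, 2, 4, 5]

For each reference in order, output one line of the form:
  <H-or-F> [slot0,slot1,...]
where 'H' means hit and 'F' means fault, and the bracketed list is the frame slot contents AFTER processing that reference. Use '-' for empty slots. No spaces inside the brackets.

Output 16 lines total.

F [4,-,-,-]
F [4,3,-,-]
H [4,3,-,-]
F [4,3,2,-]
H [4,3,2,-]
H [4,3,2,-]
F [4,3,2,5]
H [4,3,2,5]
H [4,3,2,5]
H [4,3,2,5]
H [4,3,2,5]
H [4,3,2,5]
H [4,3,2,5]
H [4,3,2,5]
H [4,3,2,5]
H [4,3,2,5]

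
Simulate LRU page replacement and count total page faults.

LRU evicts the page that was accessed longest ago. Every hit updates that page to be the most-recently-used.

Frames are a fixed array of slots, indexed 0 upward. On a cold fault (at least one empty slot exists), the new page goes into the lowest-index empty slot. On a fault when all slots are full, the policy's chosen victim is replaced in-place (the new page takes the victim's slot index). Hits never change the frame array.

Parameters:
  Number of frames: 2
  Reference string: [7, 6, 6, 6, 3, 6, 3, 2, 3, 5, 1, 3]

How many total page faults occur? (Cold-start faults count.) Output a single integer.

Answer: 7

Derivation:
Step 0: ref 7 → FAULT, frames=[7,-]
Step 1: ref 6 → FAULT, frames=[7,6]
Step 2: ref 6 → HIT, frames=[7,6]
Step 3: ref 6 → HIT, frames=[7,6]
Step 4: ref 3 → FAULT (evict 7), frames=[3,6]
Step 5: ref 6 → HIT, frames=[3,6]
Step 6: ref 3 → HIT, frames=[3,6]
Step 7: ref 2 → FAULT (evict 6), frames=[3,2]
Step 8: ref 3 → HIT, frames=[3,2]
Step 9: ref 5 → FAULT (evict 2), frames=[3,5]
Step 10: ref 1 → FAULT (evict 3), frames=[1,5]
Step 11: ref 3 → FAULT (evict 5), frames=[1,3]
Total faults: 7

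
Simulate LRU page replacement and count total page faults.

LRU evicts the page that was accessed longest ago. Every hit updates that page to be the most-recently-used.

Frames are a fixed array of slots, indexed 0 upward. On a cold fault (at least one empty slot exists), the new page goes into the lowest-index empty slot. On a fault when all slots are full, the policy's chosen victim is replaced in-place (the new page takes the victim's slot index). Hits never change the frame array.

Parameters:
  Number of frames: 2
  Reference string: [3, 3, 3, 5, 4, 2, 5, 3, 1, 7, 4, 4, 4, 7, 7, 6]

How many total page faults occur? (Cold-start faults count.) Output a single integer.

Answer: 10

Derivation:
Step 0: ref 3 → FAULT, frames=[3,-]
Step 1: ref 3 → HIT, frames=[3,-]
Step 2: ref 3 → HIT, frames=[3,-]
Step 3: ref 5 → FAULT, frames=[3,5]
Step 4: ref 4 → FAULT (evict 3), frames=[4,5]
Step 5: ref 2 → FAULT (evict 5), frames=[4,2]
Step 6: ref 5 → FAULT (evict 4), frames=[5,2]
Step 7: ref 3 → FAULT (evict 2), frames=[5,3]
Step 8: ref 1 → FAULT (evict 5), frames=[1,3]
Step 9: ref 7 → FAULT (evict 3), frames=[1,7]
Step 10: ref 4 → FAULT (evict 1), frames=[4,7]
Step 11: ref 4 → HIT, frames=[4,7]
Step 12: ref 4 → HIT, frames=[4,7]
Step 13: ref 7 → HIT, frames=[4,7]
Step 14: ref 7 → HIT, frames=[4,7]
Step 15: ref 6 → FAULT (evict 4), frames=[6,7]
Total faults: 10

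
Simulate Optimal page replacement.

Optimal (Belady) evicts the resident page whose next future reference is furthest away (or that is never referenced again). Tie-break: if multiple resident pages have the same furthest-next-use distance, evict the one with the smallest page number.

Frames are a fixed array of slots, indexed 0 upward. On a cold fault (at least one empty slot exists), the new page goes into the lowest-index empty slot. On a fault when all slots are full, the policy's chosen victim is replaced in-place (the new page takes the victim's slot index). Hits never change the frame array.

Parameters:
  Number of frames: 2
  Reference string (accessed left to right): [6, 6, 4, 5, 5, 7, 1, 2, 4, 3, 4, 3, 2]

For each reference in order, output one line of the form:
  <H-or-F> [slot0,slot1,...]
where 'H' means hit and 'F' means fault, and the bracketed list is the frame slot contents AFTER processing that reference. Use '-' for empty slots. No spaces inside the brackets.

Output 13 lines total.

F [6,-]
H [6,-]
F [6,4]
F [5,4]
H [5,4]
F [7,4]
F [1,4]
F [2,4]
H [2,4]
F [3,4]
H [3,4]
H [3,4]
F [2,4]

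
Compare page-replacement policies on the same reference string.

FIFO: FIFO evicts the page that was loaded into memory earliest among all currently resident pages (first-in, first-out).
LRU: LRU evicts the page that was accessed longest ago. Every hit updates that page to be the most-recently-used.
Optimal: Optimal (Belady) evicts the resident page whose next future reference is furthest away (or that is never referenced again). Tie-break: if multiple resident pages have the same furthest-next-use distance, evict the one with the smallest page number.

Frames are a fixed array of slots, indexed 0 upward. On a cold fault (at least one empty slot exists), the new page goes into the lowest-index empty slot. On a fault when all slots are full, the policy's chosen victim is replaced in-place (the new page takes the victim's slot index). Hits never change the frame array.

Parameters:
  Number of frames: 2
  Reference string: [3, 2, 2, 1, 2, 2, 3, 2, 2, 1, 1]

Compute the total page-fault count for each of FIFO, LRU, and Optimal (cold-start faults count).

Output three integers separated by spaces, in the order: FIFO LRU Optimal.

Answer: 6 5 5

Derivation:
--- FIFO ---
  step 0: ref 3 -> FAULT, frames=[3,-] (faults so far: 1)
  step 1: ref 2 -> FAULT, frames=[3,2] (faults so far: 2)
  step 2: ref 2 -> HIT, frames=[3,2] (faults so far: 2)
  step 3: ref 1 -> FAULT, evict 3, frames=[1,2] (faults so far: 3)
  step 4: ref 2 -> HIT, frames=[1,2] (faults so far: 3)
  step 5: ref 2 -> HIT, frames=[1,2] (faults so far: 3)
  step 6: ref 3 -> FAULT, evict 2, frames=[1,3] (faults so far: 4)
  step 7: ref 2 -> FAULT, evict 1, frames=[2,3] (faults so far: 5)
  step 8: ref 2 -> HIT, frames=[2,3] (faults so far: 5)
  step 9: ref 1 -> FAULT, evict 3, frames=[2,1] (faults so far: 6)
  step 10: ref 1 -> HIT, frames=[2,1] (faults so far: 6)
  FIFO total faults: 6
--- LRU ---
  step 0: ref 3 -> FAULT, frames=[3,-] (faults so far: 1)
  step 1: ref 2 -> FAULT, frames=[3,2] (faults so far: 2)
  step 2: ref 2 -> HIT, frames=[3,2] (faults so far: 2)
  step 3: ref 1 -> FAULT, evict 3, frames=[1,2] (faults so far: 3)
  step 4: ref 2 -> HIT, frames=[1,2] (faults so far: 3)
  step 5: ref 2 -> HIT, frames=[1,2] (faults so far: 3)
  step 6: ref 3 -> FAULT, evict 1, frames=[3,2] (faults so far: 4)
  step 7: ref 2 -> HIT, frames=[3,2] (faults so far: 4)
  step 8: ref 2 -> HIT, frames=[3,2] (faults so far: 4)
  step 9: ref 1 -> FAULT, evict 3, frames=[1,2] (faults so far: 5)
  step 10: ref 1 -> HIT, frames=[1,2] (faults so far: 5)
  LRU total faults: 5
--- Optimal ---
  step 0: ref 3 -> FAULT, frames=[3,-] (faults so far: 1)
  step 1: ref 2 -> FAULT, frames=[3,2] (faults so far: 2)
  step 2: ref 2 -> HIT, frames=[3,2] (faults so far: 2)
  step 3: ref 1 -> FAULT, evict 3, frames=[1,2] (faults so far: 3)
  step 4: ref 2 -> HIT, frames=[1,2] (faults so far: 3)
  step 5: ref 2 -> HIT, frames=[1,2] (faults so far: 3)
  step 6: ref 3 -> FAULT, evict 1, frames=[3,2] (faults so far: 4)
  step 7: ref 2 -> HIT, frames=[3,2] (faults so far: 4)
  step 8: ref 2 -> HIT, frames=[3,2] (faults so far: 4)
  step 9: ref 1 -> FAULT, evict 2, frames=[3,1] (faults so far: 5)
  step 10: ref 1 -> HIT, frames=[3,1] (faults so far: 5)
  Optimal total faults: 5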